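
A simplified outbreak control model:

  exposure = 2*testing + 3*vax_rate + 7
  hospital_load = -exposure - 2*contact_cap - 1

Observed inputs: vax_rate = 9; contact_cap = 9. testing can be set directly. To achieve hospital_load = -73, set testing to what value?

testing = 10

Substituting into the exposure equation gives exposure = 2*testing + 34.
This gives hospital_load = -2*testing - 53.
Solve -2*testing - 53 = -73: testing = (-73 + 53) / -2 = 10.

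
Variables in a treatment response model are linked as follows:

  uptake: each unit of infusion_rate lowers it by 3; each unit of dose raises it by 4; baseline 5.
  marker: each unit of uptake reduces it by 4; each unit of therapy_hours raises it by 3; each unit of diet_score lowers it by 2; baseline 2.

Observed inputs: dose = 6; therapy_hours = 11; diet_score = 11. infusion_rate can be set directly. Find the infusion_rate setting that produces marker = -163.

infusion_rate = -5

Substituting into the uptake equation gives uptake = -3*infusion_rate + 29.
Substituting into the marker equation gives marker = 12*infusion_rate - 103.
Solve 12*infusion_rate - 103 = -163: infusion_rate = (-163 + 103) / 12 = -5.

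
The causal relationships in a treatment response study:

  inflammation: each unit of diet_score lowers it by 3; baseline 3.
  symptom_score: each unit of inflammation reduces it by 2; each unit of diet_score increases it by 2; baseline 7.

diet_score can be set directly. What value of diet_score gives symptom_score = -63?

diet_score = -8

Substituting into the symptom_score equation gives symptom_score = 8*diet_score + 1.
Solve 8*diet_score + 1 = -63: diet_score = (-63 - 1) / 8 = -8.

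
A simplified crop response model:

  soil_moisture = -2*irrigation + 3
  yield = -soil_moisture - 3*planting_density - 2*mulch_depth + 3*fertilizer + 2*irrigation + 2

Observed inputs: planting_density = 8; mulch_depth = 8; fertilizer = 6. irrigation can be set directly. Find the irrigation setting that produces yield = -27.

Substituting into the yield equation gives yield = 4*irrigation - 23.
Solve 4*irrigation - 23 = -27: irrigation = (-27 + 23) / 4 = -1.

irrigation = -1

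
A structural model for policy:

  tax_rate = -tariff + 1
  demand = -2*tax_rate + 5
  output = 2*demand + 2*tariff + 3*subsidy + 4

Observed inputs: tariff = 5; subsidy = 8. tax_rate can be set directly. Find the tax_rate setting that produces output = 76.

Intervening on tax_rate fixes its value directly, overriding its dependence on tariff.
Substituting into the output equation gives output = -4*tax_rate + 48.
Solve -4*tax_rate + 48 = 76: tax_rate = (76 - 48) / -4 = -7.

tax_rate = -7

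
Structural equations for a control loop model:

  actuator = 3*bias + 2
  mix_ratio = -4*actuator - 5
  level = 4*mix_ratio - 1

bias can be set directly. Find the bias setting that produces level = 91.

Substituting into the mix_ratio equation gives mix_ratio = -12*bias - 13.
So level = -48*bias - 53.
Solve -48*bias - 53 = 91: bias = (91 + 53) / -48 = -3.

bias = -3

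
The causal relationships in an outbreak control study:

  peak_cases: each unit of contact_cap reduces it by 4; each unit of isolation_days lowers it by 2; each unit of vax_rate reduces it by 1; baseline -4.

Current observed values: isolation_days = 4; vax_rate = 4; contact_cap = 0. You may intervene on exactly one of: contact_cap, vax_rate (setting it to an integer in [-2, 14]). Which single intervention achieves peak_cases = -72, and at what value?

set contact_cap = 14

Intervening on contact_cap: with other inputs at their observed values, peak_cases = -4*contact_cap - 16. Solving for -72 gives contact_cap = 14, within [-2, 14].
Intervening on vax_rate: peak_cases = -vax_rate - 12. Reaching -72 requires vax_rate = 60, outside [-2, 14].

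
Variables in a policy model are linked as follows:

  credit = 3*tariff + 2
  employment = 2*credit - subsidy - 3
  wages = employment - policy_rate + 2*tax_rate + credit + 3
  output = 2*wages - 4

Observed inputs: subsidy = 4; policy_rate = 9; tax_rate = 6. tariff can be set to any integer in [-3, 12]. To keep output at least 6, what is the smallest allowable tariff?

Substituting into the employment equation gives employment = 6*tariff - 3.
This gives wages = 9*tariff + 5.
output becomes 18*tariff + 6.
Require 18*tariff + 6 ≥ 6, so tariff ≥ 0.
The smallest integer in [-3, 12] satisfying this is 0.

tariff = 0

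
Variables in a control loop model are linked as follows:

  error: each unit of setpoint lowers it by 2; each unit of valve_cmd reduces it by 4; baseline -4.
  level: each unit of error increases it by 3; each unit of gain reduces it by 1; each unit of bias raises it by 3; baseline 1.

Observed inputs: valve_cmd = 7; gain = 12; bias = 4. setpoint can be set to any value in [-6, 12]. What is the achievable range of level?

Substituting into the error equation gives error = -2*setpoint - 32.
level becomes -6*setpoint - 95.
Linear in setpoint, so extremes are at the endpoints: setpoint = -6 gives level = -59; setpoint = 12 gives level = -167.

-167 to -59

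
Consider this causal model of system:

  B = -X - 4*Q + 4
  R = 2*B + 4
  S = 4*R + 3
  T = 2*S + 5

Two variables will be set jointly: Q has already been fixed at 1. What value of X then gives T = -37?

With Q held at 1:
Substituting into the B equation gives B = -X.
This gives R = -2*X + 4.
So S = -8*X + 19.
Substituting into the T equation gives T = -16*X + 43.
Solve -16*X + 43 = -37: X = (-37 - 43) / -16 = 5.

X = 5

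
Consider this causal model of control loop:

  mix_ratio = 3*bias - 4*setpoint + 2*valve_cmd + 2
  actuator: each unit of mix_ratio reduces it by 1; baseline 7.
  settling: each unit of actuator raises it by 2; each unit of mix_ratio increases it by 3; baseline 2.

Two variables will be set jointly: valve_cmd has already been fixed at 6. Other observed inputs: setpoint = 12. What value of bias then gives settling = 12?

bias = 10

With valve_cmd held at 6:
Substituting into the mix_ratio equation gives mix_ratio = 3*bias - 34.
Substituting into the actuator equation gives actuator = -3*bias + 41.
This gives settling = 3*bias - 18.
Solve 3*bias - 18 = 12: bias = (12 + 18) / 3 = 10.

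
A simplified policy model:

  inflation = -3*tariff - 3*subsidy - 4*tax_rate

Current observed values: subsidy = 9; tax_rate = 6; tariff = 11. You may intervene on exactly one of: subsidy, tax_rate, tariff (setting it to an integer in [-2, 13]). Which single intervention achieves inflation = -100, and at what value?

Intervening on subsidy: inflation = -3*subsidy - 57. Reaching -100 requires subsidy = 43/3, not an integer.
Intervening on tax_rate: with other inputs at their observed values, inflation = -4*tax_rate - 60. Solving for -100 gives tax_rate = 10, within [-2, 13].
Intervening on tariff: inflation = -3*tariff - 51. Reaching -100 requires tariff = 49/3, not an integer.

set tax_rate = 10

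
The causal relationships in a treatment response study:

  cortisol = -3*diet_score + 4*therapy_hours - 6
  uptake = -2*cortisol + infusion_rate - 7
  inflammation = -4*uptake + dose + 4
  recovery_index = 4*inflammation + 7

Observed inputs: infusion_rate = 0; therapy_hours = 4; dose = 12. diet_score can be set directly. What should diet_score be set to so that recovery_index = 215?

diet_score = 3

Substituting into the cortisol equation gives cortisol = -3*diet_score + 10.
So uptake = 6*diet_score - 27.
inflammation becomes -24*diet_score + 124.
recovery_index becomes -96*diet_score + 503.
Solve -96*diet_score + 503 = 215: diet_score = (215 - 503) / -96 = 3.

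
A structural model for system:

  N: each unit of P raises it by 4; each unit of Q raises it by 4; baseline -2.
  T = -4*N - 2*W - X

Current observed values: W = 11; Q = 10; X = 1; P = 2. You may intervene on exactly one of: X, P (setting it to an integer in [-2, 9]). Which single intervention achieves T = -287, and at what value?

Intervening on X: T = -X - 206. Reaching -287 requires X = 81, outside [-2, 9].
Intervening on P: with other inputs at their observed values, T = -16*P - 175. Solving for -287 gives P = 7, within [-2, 9].

set P = 7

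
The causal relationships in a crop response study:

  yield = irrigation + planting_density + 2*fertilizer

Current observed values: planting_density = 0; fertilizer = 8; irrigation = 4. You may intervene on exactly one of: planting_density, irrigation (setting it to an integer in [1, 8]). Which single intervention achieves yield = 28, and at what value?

Intervening on planting_density: with other inputs at their observed values, yield = planting_density + 20. Solving for 28 gives planting_density = 8, within [1, 8].
Intervening on irrigation: yield = irrigation + 16. Reaching 28 requires irrigation = 12, outside [1, 8].

set planting_density = 8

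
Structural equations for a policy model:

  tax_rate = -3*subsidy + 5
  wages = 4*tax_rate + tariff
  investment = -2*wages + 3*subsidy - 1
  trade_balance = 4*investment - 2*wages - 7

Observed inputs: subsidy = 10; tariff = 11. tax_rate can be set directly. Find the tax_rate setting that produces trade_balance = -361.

tax_rate = 9

Intervening on tax_rate fixes its value directly, overriding its dependence on subsidy.
Substituting into the wages equation gives wages = 4*tax_rate + 11.
Substituting into the investment equation gives investment = -8*tax_rate + 7.
trade_balance becomes -40*tax_rate - 1.
Solve -40*tax_rate - 1 = -361: tax_rate = (-361 + 1) / -40 = 9.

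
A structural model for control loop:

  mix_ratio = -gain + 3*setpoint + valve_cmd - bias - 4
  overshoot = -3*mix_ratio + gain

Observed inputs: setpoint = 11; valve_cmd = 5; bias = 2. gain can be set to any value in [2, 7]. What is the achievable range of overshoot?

-88 to -68

Substituting into the mix_ratio equation gives mix_ratio = -gain + 32.
Substituting into the overshoot equation gives overshoot = 4*gain - 96.
Linear in gain, so extremes are at the endpoints: gain = 2 gives overshoot = -88; gain = 7 gives overshoot = -68.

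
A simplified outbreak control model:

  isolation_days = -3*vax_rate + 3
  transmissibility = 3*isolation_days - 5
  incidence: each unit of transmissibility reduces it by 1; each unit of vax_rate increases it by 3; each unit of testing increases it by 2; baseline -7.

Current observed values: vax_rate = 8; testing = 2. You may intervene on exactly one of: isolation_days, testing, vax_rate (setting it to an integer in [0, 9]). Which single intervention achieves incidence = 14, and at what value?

set isolation_days = 4

Intervening on isolation_days: with other inputs at their observed values, incidence = -3*isolation_days + 26. Solving for 14 gives isolation_days = 4, within [0, 9].
Intervening on testing: incidence = 2*testing + 85. Reaching 14 requires testing = -71/2, not an integer.
Intervening on vax_rate: incidence = 12*vax_rate - 7. Reaching 14 requires vax_rate = 7/4, not an integer.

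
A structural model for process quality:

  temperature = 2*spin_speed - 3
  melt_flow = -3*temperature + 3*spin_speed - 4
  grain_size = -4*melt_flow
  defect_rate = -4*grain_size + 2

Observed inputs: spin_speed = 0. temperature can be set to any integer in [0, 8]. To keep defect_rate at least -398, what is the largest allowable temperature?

Intervening on temperature fixes its value directly, overriding its dependence on spin_speed.
Substituting into the melt_flow equation gives melt_flow = -3*temperature - 4.
grain_size becomes 12*temperature + 16.
Substituting into the defect_rate equation gives defect_rate = -48*temperature - 62.
Require -48*temperature - 62 ≥ -398, so temperature ≤ 7.
The largest integer in [0, 8] satisfying this is 7.

temperature = 7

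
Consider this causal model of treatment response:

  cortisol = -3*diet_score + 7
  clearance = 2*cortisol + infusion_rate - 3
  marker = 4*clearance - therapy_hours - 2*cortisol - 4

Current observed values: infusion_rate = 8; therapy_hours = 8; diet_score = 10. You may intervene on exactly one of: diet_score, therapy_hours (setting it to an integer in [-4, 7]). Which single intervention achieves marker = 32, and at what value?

set diet_score = 1

Intervening on diet_score: with other inputs at their observed values, marker = -18*diet_score + 50. Solving for 32 gives diet_score = 1, within [-4, 7].
Intervening on therapy_hours: marker = -therapy_hours - 122. Reaching 32 requires therapy_hours = -154, outside [-4, 7].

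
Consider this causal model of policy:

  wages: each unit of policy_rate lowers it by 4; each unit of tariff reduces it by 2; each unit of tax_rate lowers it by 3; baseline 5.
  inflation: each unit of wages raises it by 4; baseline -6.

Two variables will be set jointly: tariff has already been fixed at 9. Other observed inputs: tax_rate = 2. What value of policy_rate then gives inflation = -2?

With tariff held at 9:
Substituting into the wages equation gives wages = -4*policy_rate - 19.
Substituting into the inflation equation gives inflation = -16*policy_rate - 82.
Solve -16*policy_rate - 82 = -2: policy_rate = (-2 + 82) / -16 = -5.

policy_rate = -5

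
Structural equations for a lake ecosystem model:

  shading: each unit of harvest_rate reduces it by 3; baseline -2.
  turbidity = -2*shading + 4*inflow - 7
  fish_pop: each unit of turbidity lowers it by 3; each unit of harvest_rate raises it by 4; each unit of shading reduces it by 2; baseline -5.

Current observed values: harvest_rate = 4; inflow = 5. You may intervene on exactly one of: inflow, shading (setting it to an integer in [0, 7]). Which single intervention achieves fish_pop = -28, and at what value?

Intervening on inflow: fish_pop = -12*inflow - 24. Reaching -28 requires inflow = 1/3, not an integer.
Intervening on shading: with other inputs at their observed values, fish_pop = 4*shading - 28. Solving for -28 gives shading = 0, within [0, 7].

set shading = 0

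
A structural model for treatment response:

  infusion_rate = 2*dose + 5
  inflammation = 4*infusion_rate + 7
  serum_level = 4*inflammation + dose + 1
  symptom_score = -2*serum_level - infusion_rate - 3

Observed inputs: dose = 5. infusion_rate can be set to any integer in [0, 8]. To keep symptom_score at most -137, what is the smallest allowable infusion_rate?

Intervening on infusion_rate fixes its value directly, overriding its dependence on dose.
Substituting into the serum_level equation gives serum_level = 16*infusion_rate + 34.
So symptom_score = -33*infusion_rate - 71.
Require -33*infusion_rate - 71 ≤ -137, so infusion_rate ≥ 2.
The smallest integer in [0, 8] satisfying this is 2.

infusion_rate = 2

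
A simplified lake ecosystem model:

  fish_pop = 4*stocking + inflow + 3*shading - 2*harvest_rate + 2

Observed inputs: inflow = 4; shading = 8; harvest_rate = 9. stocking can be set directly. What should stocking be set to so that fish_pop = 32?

stocking = 5

Substituting into the fish_pop equation gives fish_pop = 4*stocking + 12.
Solve 4*stocking + 12 = 32: stocking = (32 - 12) / 4 = 5.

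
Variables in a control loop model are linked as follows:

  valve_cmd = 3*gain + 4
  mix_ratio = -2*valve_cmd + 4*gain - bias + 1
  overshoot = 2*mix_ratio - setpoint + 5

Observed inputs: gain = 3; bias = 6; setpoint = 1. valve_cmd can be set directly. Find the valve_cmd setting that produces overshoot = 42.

Intervening on valve_cmd fixes its value directly, overriding its dependence on gain.
Substituting into the mix_ratio equation gives mix_ratio = -2*valve_cmd + 7.
Substituting into the overshoot equation gives overshoot = -4*valve_cmd + 18.
Solve -4*valve_cmd + 18 = 42: valve_cmd = (42 - 18) / -4 = -6.

valve_cmd = -6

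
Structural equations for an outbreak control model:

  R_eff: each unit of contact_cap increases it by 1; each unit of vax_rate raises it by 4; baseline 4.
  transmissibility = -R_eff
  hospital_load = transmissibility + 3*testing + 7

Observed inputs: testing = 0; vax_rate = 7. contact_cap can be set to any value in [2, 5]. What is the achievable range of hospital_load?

-30 to -27

Substituting into the R_eff equation gives R_eff = contact_cap + 32.
Substituting into the transmissibility equation gives transmissibility = -contact_cap - 32.
So hospital_load = -contact_cap - 25.
Linear in contact_cap, so extremes are at the endpoints: contact_cap = 2 gives hospital_load = -27; contact_cap = 5 gives hospital_load = -30.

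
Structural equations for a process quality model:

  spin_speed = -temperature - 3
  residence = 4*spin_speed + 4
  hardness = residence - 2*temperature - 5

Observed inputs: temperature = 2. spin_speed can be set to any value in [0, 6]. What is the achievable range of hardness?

-5 to 19

Intervening on spin_speed fixes its value directly, overriding its dependence on temperature.
Substituting into the hardness equation gives hardness = 4*spin_speed - 5.
Linear in spin_speed, so extremes are at the endpoints: spin_speed = 0 gives hardness = -5; spin_speed = 6 gives hardness = 19.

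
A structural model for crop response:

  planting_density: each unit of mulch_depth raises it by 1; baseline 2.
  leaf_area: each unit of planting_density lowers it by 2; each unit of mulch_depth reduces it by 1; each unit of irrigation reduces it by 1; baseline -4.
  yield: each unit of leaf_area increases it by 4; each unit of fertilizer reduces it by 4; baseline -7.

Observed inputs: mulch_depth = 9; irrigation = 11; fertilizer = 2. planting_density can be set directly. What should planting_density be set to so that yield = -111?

Intervening on planting_density fixes its value directly, overriding its dependence on mulch_depth.
Substituting into the leaf_area equation gives leaf_area = -2*planting_density - 24.
yield becomes -8*planting_density - 111.
Solve -8*planting_density - 111 = -111: planting_density = (-111 + 111) / -8 = 0.

planting_density = 0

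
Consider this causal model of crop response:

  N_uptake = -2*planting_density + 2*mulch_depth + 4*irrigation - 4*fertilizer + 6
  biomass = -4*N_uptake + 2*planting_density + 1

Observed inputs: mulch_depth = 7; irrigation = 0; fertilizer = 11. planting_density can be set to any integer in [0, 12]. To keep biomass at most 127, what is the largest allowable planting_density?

Substituting into the N_uptake equation gives N_uptake = -2*planting_density - 24.
biomass becomes 10*planting_density + 97.
Require 10*planting_density + 97 ≤ 127, so planting_density ≤ 3.
The largest integer in [0, 12] satisfying this is 3.

planting_density = 3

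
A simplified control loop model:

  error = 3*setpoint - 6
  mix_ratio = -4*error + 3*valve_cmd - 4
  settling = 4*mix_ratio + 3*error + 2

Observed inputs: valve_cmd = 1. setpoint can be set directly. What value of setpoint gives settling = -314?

Substituting into the mix_ratio equation gives mix_ratio = -12*setpoint + 23.
settling becomes -39*setpoint + 76.
Solve -39*setpoint + 76 = -314: setpoint = (-314 - 76) / -39 = 10.

setpoint = 10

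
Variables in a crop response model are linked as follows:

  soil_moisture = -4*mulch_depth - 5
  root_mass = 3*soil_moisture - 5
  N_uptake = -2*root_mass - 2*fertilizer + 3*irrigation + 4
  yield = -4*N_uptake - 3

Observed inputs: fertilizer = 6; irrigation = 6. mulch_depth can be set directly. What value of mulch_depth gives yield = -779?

Substituting into the root_mass equation gives root_mass = -12*mulch_depth - 20.
Substituting into the N_uptake equation gives N_uptake = 24*mulch_depth + 50.
Substituting into the yield equation gives yield = -96*mulch_depth - 203.
Solve -96*mulch_depth - 203 = -779: mulch_depth = (-779 + 203) / -96 = 6.

mulch_depth = 6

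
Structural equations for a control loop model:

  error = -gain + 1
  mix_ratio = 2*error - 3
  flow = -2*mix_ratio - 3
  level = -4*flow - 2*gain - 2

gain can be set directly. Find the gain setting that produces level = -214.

Substituting into the mix_ratio equation gives mix_ratio = -2*gain - 1.
This gives flow = 4*gain - 1.
Substituting into the level equation gives level = -18*gain + 2.
Solve -18*gain + 2 = -214: gain = (-214 - 2) / -18 = 12.

gain = 12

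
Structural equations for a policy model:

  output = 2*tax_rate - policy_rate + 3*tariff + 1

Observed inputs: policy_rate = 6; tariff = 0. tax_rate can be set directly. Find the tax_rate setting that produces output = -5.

tax_rate = 0

Substituting into the output equation gives output = 2*tax_rate - 5.
Solve 2*tax_rate - 5 = -5: tax_rate = (-5 + 5) / 2 = 0.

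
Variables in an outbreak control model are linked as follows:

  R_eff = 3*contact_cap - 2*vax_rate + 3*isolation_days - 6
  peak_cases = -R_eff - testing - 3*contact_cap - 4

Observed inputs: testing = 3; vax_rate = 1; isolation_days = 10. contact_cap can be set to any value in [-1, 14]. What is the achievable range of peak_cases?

Substituting into the R_eff equation gives R_eff = 3*contact_cap + 22.
Substituting into the peak_cases equation gives peak_cases = -6*contact_cap - 29.
Linear in contact_cap, so extremes are at the endpoints: contact_cap = -1 gives peak_cases = -23; contact_cap = 14 gives peak_cases = -113.

-113 to -23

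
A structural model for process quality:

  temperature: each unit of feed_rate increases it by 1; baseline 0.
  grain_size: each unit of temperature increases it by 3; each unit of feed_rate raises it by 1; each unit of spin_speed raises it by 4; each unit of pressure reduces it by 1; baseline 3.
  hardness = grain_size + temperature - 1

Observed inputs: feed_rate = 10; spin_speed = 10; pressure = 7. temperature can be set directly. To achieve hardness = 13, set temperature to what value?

temperature = -8

Intervening on temperature fixes its value directly, overriding its dependence on feed_rate.
Substituting into the grain_size equation gives grain_size = 3*temperature + 46.
hardness becomes 4*temperature + 45.
Solve 4*temperature + 45 = 13: temperature = (13 - 45) / 4 = -8.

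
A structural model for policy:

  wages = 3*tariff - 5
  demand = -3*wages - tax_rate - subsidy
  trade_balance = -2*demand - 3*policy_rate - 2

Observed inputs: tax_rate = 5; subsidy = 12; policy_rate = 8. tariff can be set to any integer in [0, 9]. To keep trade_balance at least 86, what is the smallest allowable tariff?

Substituting into the demand equation gives demand = -9*tariff - 2.
Substituting into the trade_balance equation gives trade_balance = 18*tariff - 22.
Require 18*tariff - 22 ≥ 86, so tariff ≥ 6.
The smallest integer in [0, 9] satisfying this is 6.

tariff = 6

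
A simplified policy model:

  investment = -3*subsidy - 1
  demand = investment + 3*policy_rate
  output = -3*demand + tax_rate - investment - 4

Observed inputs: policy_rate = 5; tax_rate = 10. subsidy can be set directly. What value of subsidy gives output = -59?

Substituting into the demand equation gives demand = -3*subsidy + 14.
Substituting into the output equation gives output = 12*subsidy - 35.
Solve 12*subsidy - 35 = -59: subsidy = (-59 + 35) / 12 = -2.

subsidy = -2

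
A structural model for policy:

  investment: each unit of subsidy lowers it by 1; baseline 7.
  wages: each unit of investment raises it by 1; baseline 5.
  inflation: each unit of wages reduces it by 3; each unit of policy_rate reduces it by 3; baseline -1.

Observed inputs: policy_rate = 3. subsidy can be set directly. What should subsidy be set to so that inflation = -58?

subsidy = -4

Substituting into the wages equation gives wages = -subsidy + 12.
Substituting into the inflation equation gives inflation = 3*subsidy - 46.
Solve 3*subsidy - 46 = -58: subsidy = (-58 + 46) / 3 = -4.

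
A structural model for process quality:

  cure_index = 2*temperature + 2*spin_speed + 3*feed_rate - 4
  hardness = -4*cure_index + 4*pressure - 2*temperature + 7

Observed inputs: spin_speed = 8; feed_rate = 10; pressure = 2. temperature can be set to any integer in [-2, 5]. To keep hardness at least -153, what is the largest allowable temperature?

Substituting into the cure_index equation gives cure_index = 2*temperature + 42.
Substituting into the hardness equation gives hardness = -10*temperature - 153.
Require -10*temperature - 153 ≥ -153, so temperature ≤ 0.
The largest integer in [-2, 5] satisfying this is 0.

temperature = 0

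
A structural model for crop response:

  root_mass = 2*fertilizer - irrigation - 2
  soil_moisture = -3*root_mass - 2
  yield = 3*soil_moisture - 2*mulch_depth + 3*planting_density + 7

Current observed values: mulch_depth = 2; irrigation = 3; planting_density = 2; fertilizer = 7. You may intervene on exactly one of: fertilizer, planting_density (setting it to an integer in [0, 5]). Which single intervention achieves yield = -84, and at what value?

set planting_density = 0

Intervening on fertilizer: yield = -18*fertilizer + 48. Reaching -84 requires fertilizer = 22/3, not an integer.
Intervening on planting_density: with other inputs at their observed values, yield = 3*planting_density - 84. Solving for -84 gives planting_density = 0, within [0, 5].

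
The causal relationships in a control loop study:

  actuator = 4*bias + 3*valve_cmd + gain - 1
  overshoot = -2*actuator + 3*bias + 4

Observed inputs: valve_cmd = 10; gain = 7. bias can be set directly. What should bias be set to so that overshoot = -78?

bias = 2

Substituting into the actuator equation gives actuator = 4*bias + 36.
Substituting into the overshoot equation gives overshoot = -5*bias - 68.
Solve -5*bias - 68 = -78: bias = (-78 + 68) / -5 = 2.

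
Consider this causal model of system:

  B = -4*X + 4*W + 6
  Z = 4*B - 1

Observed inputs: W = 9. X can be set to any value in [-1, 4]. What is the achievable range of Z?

Substituting into the B equation gives B = -4*X + 42.
So Z = -16*X + 167.
Linear in X, so extremes are at the endpoints: X = -1 gives Z = 183; X = 4 gives Z = 103.

103 to 183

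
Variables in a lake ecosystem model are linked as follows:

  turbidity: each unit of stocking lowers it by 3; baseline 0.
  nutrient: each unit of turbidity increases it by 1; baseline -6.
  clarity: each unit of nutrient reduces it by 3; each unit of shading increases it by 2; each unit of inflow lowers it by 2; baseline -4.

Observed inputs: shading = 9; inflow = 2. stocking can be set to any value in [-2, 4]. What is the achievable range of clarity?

Substituting into the nutrient equation gives nutrient = -3*stocking - 6.
Substituting into the clarity equation gives clarity = 9*stocking + 28.
Linear in stocking, so extremes are at the endpoints: stocking = -2 gives clarity = 10; stocking = 4 gives clarity = 64.

10 to 64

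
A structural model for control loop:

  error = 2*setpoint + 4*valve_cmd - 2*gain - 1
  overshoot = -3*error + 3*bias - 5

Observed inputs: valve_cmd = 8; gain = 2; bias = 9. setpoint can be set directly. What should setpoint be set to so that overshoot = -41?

Substituting into the error equation gives error = 2*setpoint + 27.
So overshoot = -6*setpoint - 59.
Solve -6*setpoint - 59 = -41: setpoint = (-41 + 59) / -6 = -3.

setpoint = -3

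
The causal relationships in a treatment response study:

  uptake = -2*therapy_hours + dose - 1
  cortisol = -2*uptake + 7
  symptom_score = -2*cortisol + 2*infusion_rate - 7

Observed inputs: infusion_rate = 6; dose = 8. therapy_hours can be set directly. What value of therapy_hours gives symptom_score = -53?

Substituting into the uptake equation gives uptake = -2*therapy_hours + 7.
This gives cortisol = 4*therapy_hours - 7.
This gives symptom_score = -8*therapy_hours + 19.
Solve -8*therapy_hours + 19 = -53: therapy_hours = (-53 - 19) / -8 = 9.

therapy_hours = 9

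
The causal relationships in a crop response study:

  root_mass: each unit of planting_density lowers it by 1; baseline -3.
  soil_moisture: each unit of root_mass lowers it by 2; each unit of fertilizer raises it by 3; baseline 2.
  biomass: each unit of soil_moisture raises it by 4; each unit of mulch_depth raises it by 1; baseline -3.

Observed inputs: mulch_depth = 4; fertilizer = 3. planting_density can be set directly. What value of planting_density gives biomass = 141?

planting_density = 9

Substituting into the soil_moisture equation gives soil_moisture = 2*planting_density + 17.
biomass becomes 8*planting_density + 69.
Solve 8*planting_density + 69 = 141: planting_density = (141 - 69) / 8 = 9.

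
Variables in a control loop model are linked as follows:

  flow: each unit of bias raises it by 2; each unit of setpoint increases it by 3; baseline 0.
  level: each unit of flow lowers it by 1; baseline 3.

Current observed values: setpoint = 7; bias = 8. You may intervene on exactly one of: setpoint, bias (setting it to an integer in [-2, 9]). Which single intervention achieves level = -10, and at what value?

set setpoint = -1

Intervening on setpoint: with other inputs at their observed values, level = -3*setpoint - 13. Solving for -10 gives setpoint = -1, within [-2, 9].
Intervening on bias: level = -2*bias - 18. Reaching -10 requires bias = -4, outside [-2, 9].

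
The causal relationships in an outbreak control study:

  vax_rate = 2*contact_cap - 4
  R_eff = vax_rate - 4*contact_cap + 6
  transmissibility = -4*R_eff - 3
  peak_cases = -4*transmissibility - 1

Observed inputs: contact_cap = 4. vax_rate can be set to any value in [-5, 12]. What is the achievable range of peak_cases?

-229 to 43

Intervening on vax_rate fixes its value directly, overriding its dependence on contact_cap.
Substituting into the R_eff equation gives R_eff = vax_rate - 10.
So transmissibility = -4*vax_rate + 37.
This gives peak_cases = 16*vax_rate - 149.
Linear in vax_rate, so extremes are at the endpoints: vax_rate = -5 gives peak_cases = -229; vax_rate = 12 gives peak_cases = 43.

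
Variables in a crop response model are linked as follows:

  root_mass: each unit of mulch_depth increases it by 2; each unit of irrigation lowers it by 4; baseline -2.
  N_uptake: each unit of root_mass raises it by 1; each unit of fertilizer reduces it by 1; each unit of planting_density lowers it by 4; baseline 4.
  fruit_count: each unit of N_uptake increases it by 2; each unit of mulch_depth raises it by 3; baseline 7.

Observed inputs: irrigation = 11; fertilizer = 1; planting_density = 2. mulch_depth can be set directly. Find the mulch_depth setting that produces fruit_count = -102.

mulch_depth = -1

Substituting into the root_mass equation gives root_mass = 2*mulch_depth - 46.
So N_uptake = 2*mulch_depth - 51.
Substituting into the fruit_count equation gives fruit_count = 7*mulch_depth - 95.
Solve 7*mulch_depth - 95 = -102: mulch_depth = (-102 + 95) / 7 = -1.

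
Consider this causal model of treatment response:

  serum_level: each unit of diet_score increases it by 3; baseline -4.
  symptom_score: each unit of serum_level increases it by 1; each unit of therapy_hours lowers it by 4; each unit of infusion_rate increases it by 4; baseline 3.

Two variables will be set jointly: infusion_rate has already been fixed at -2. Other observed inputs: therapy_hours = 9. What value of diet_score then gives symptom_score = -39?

With infusion_rate held at -2:
Substituting into the symptom_score equation gives symptom_score = 3*diet_score - 45.
Solve 3*diet_score - 45 = -39: diet_score = (-39 + 45) / 3 = 2.

diet_score = 2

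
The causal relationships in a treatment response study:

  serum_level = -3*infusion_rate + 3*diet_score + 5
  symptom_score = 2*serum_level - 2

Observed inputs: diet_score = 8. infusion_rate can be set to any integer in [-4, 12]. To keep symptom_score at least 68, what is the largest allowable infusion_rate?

Substituting into the serum_level equation gives serum_level = -3*infusion_rate + 29.
Substituting into the symptom_score equation gives symptom_score = -6*infusion_rate + 56.
Require -6*infusion_rate + 56 ≥ 68, so infusion_rate ≤ -2.
The largest integer in [-4, 12] satisfying this is -2.

infusion_rate = -2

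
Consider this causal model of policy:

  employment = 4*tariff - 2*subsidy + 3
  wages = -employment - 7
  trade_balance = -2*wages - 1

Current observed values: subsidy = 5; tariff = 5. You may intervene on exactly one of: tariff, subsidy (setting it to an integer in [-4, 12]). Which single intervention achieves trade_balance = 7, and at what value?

Intervening on tariff: with other inputs at their observed values, trade_balance = 8*tariff - 1. Solving for 7 gives tariff = 1, within [-4, 12].
Intervening on subsidy: trade_balance = -4*subsidy + 59. Reaching 7 requires subsidy = 13, outside [-4, 12].

set tariff = 1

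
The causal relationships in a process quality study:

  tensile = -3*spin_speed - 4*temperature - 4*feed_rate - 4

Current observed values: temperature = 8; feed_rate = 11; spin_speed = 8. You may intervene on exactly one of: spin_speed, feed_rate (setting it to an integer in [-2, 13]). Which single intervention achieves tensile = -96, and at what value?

Intervening on spin_speed: tensile = -3*spin_speed - 80. Reaching -96 requires spin_speed = 16/3, not an integer.
Intervening on feed_rate: with other inputs at their observed values, tensile = -4*feed_rate - 60. Solving for -96 gives feed_rate = 9, within [-2, 13].

set feed_rate = 9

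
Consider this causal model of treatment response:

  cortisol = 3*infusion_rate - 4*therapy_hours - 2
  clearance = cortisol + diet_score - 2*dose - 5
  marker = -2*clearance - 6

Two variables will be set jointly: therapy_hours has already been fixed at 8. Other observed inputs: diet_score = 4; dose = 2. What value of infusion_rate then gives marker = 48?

With therapy_hours held at 8:
Substituting into the cortisol equation gives cortisol = 3*infusion_rate - 34.
Substituting into the clearance equation gives clearance = 3*infusion_rate - 39.
So marker = -6*infusion_rate + 72.
Solve -6*infusion_rate + 72 = 48: infusion_rate = (48 - 72) / -6 = 4.

infusion_rate = 4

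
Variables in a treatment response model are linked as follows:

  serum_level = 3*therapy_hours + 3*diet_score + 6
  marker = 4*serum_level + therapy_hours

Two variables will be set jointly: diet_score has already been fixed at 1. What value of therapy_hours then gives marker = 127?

therapy_hours = 7

With diet_score held at 1:
Substituting into the serum_level equation gives serum_level = 3*therapy_hours + 9.
This gives marker = 13*therapy_hours + 36.
Solve 13*therapy_hours + 36 = 127: therapy_hours = (127 - 36) / 13 = 7.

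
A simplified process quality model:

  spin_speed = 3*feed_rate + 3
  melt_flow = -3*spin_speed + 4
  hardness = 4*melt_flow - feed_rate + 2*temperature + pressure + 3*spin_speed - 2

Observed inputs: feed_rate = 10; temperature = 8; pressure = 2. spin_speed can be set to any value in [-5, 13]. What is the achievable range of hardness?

Intervening on spin_speed fixes its value directly, overriding its dependence on feed_rate.
Substituting into the hardness equation gives hardness = -9*spin_speed + 22.
Linear in spin_speed, so extremes are at the endpoints: spin_speed = -5 gives hardness = 67; spin_speed = 13 gives hardness = -95.

-95 to 67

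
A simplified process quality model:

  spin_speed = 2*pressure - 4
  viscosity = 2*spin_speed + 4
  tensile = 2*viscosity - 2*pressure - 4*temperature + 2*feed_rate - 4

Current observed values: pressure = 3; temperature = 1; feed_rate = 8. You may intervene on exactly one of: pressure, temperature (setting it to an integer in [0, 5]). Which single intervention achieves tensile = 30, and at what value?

set pressure = 5

Intervening on pressure: with other inputs at their observed values, tensile = 6*pressure. Solving for 30 gives pressure = 5, within [0, 5].
Intervening on temperature: tensile = -4*temperature + 22. Reaching 30 requires temperature = -2, outside [0, 5].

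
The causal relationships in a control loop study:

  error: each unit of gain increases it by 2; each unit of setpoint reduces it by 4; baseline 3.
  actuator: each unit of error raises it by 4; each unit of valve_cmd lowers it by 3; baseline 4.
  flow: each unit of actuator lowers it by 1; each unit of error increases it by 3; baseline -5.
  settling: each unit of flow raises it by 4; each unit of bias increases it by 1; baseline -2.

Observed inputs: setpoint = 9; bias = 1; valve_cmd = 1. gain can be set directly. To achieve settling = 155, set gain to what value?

Substituting into the error equation gives error = 2*gain - 33.
This gives actuator = 8*gain - 131.
This gives flow = -2*gain + 27.
Substituting into the settling equation gives settling = -8*gain + 107.
Solve -8*gain + 107 = 155: gain = (155 - 107) / -8 = -6.

gain = -6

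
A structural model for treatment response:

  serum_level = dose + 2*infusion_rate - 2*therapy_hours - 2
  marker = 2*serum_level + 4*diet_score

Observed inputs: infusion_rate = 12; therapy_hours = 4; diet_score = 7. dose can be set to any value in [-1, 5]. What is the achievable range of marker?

54 to 66

Substituting into the serum_level equation gives serum_level = dose + 14.
marker becomes 2*dose + 56.
Linear in dose, so extremes are at the endpoints: dose = -1 gives marker = 54; dose = 5 gives marker = 66.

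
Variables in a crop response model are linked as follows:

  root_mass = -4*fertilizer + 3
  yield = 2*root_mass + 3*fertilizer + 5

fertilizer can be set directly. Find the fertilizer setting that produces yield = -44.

fertilizer = 11

Substituting into the yield equation gives yield = -5*fertilizer + 11.
Solve -5*fertilizer + 11 = -44: fertilizer = (-44 - 11) / -5 = 11.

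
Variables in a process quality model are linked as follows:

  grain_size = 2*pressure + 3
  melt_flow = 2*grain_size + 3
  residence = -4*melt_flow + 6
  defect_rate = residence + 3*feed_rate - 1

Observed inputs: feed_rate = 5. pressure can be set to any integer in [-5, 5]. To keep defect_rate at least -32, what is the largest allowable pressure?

Substituting into the melt_flow equation gives melt_flow = 4*pressure + 9.
Substituting into the residence equation gives residence = -16*pressure - 30.
Substituting into the defect_rate equation gives defect_rate = -16*pressure - 16.
Require -16*pressure - 16 ≥ -32, so pressure ≤ 1.
The largest integer in [-5, 5] satisfying this is 1.

pressure = 1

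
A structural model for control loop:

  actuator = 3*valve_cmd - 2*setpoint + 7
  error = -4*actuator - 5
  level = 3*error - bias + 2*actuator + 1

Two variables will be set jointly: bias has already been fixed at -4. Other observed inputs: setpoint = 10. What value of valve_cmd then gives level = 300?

valve_cmd = -6

With bias held at -4:
Substituting into the actuator equation gives actuator = 3*valve_cmd - 13.
This gives error = -12*valve_cmd + 47.
Substituting into the level equation gives level = -30*valve_cmd + 120.
Solve -30*valve_cmd + 120 = 300: valve_cmd = (300 - 120) / -30 = -6.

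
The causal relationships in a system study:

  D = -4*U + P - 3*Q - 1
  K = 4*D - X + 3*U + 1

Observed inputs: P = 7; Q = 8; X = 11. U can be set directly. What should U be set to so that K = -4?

U = -6

Substituting into the D equation gives D = -4*U - 18.
K becomes -13*U - 82.
Solve -13*U - 82 = -4: U = (-4 + 82) / -13 = -6.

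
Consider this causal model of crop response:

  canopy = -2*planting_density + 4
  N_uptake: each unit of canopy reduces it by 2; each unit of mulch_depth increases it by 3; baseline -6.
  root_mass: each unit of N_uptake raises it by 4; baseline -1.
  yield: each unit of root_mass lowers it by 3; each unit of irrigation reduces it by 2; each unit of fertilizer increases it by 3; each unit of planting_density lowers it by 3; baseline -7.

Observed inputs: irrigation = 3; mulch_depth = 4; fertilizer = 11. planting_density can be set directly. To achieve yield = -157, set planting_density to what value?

planting_density = 4

Substituting into the N_uptake equation gives N_uptake = 4*planting_density - 2.
Substituting into the root_mass equation gives root_mass = 16*planting_density - 9.
Substituting into the yield equation gives yield = -51*planting_density + 47.
Solve -51*planting_density + 47 = -157: planting_density = (-157 - 47) / -51 = 4.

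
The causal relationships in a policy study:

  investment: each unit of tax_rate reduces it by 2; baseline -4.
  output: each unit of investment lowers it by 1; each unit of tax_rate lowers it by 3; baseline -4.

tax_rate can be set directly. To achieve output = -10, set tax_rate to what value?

Substituting into the output equation gives output = -tax_rate.
Solve -tax_rate = -10: tax_rate = -10 / -1 = 10.

tax_rate = 10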